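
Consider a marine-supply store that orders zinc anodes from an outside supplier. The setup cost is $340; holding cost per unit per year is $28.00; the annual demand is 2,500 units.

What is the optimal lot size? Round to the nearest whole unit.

246 units

Q* = √(2·D·S / H) = √(2·2,500·340 / 28) = √60,714.3 ≈ 246.40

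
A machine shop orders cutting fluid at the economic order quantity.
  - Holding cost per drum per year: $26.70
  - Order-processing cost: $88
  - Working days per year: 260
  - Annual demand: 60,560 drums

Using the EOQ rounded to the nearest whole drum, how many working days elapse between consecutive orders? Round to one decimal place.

2.7 days

EOQ = √(2DS/H) = √(2 × 60,560 × 88 / 26.7)
    = √(399,197.00) ≈ 631.82 → Q = 632 drums
Cycle time = (working days × Q)/D = (260 × 632) / 60,560 = 2.713 days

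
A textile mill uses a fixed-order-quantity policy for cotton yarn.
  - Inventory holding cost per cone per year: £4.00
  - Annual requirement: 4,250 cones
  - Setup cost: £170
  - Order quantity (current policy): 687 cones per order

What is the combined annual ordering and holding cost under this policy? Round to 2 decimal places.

£2,425.67

Annual ordering cost = (D/Q)·S = (4,250/687) × 170 = £1,051.67
Annual holding cost  = (Q/2)·H = (687/2) × 4 = £1,374.00
Total = £1,051.67 + £1,374.00 = £2,425.67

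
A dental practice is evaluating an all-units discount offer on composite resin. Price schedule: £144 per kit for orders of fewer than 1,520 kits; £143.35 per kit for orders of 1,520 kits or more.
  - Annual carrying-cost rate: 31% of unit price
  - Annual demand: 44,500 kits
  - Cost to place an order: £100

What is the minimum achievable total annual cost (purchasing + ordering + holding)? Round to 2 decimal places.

H₁ = 31%×£144 = £44.6400;  H₂ = 31%×£143.35 = £44.4385
EOQ₁ = √(2×44,500×100/44.6400) = 446.51  (< 1,520, feasible at tier 1)
EOQ₂ = √(2×44,500×100/44.4385) = 447.52  (< 1,520 → use Q = 1,520 at tier-2 price)
TC(tier 1 (EOQ₁), Q≈446.5) = £6,427,932.29
TC(tier 2, Q≈1,520.0) = £6,415,775.89
Minimum at tier 2: £6,415,775.89

£6,415,775.89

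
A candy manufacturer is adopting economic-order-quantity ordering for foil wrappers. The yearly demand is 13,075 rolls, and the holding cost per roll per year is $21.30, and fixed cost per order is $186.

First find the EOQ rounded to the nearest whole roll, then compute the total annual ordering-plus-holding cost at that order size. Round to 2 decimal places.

$10,178.46

Q* = √(2·D·S / H) = √(2·13,075·186 / 21.3) = √228,352.1 ≈ 477.86 → Q = 478 rolls
Orders/yr = 13,075/478 = 27.354; ordering cost = 27.354 × $186 = $5,087.76
Average inventory = 478/2 = 239; holding cost = 239 × $21.3 = $5,090.70
Total = $5,087.76 + $5,090.70 = $10,178.46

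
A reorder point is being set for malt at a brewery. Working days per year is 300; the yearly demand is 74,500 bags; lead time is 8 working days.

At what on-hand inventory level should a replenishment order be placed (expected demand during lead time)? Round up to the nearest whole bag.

1,987 bags

Daily demand d = 74,500 / 300 = 248.333 bags/day
Demand during lead time = 248.333 × 8 = 1,986.67
Reorder point = 1,986.67 → round up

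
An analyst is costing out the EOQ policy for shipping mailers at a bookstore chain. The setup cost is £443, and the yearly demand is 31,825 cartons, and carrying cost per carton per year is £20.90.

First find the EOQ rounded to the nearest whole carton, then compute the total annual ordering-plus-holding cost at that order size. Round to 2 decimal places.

£24,275.84

2DS/H = 2·31,825·443/20.9 = 1,349,136.36
EOQ = √1,349,136.36 ≈ 1,161.52 → Q = 1,162 cartons
Ordering: D/Q × S = 31,825/1,162 × £443 = £12,132.94
Holding:  Q/2 × H = 1,162/2 × £20.9 = £12,142.90
Total = £12,132.94 + £12,142.90 = £24,275.84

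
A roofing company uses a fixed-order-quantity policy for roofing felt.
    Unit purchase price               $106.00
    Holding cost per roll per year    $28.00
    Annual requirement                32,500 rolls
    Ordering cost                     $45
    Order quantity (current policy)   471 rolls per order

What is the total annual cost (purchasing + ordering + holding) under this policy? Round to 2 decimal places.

$3,454,699.10

Orders/yr = 32,500/471 = 69.002; ordering cost = 69.002 × $45 = $3,105.10
Average inventory = 471/2 = 235.5; holding cost = 235.5 × $28 = $6,594.00
Purchase cost = D·C = 32,500 × 106 = $3,445,000.00
Total = $3,105.10 + $6,594.00 + $3,445,000.00 = $3,454,699.10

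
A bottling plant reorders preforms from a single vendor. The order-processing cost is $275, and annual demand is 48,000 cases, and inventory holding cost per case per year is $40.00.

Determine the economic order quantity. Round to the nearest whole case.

Q* = √(2·D·S / H) = √(2·48,000·275 / 40) = √660,000.0 ≈ 812.40

812 cases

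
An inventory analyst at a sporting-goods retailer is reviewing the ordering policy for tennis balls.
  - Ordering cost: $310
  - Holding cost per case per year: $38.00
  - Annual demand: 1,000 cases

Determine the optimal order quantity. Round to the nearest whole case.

128 cases

2DS/H = 2·1,000·310/38 = 16,315.79
EOQ = √16,315.79 ≈ 127.73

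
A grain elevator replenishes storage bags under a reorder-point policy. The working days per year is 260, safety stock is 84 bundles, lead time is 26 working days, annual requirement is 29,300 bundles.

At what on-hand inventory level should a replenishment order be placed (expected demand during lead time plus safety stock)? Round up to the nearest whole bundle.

Daily demand d = 29,300 / 260 = 112.692 bundles/day
Demand during lead time = 112.692 × 26 = 2,930.00
Reorder point = 2,930.00 + 84 = 3,014.00 → round up

3,014 bundles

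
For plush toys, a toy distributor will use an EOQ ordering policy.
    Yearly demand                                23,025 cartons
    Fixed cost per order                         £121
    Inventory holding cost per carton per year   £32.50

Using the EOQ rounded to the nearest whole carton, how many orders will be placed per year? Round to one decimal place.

2DS/H = 2·23,025·121/32.5 = 171,447.69
EOQ = √171,447.69 ≈ 414.06 → Q = 414
Orders per year = D/Q = 23,025 / 414 = 55.616

55.6 orders per year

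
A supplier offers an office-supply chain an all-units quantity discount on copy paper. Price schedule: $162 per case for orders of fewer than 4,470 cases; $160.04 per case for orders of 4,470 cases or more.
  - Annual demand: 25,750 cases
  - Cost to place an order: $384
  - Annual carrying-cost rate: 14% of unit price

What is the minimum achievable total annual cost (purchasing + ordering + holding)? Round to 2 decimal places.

$4,173,318.60

H₁ = 14%×$162 = $22.6800;  H₂ = 14%×$160.04 = $22.4056
EOQ₁ = √(2×25,750×384/22.6800) = 933.79  (< 4,470, feasible at tier 1)
EOQ₂ = √(2×25,750×384/22.4056) = 939.49  (< 4,470 → use Q = 4,470 at tier-2 price)
TC(tier 1 (EOQ₁), Q≈933.8) = $4,192,678.28
TC(tier 2, Q≈4,470.0) = $4,173,318.60
Minimum at tier 2: $4,173,318.60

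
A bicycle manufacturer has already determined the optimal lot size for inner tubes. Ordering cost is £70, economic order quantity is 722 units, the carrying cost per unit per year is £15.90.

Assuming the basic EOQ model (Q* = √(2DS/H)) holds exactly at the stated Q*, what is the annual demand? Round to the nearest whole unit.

From Q* = √(2DS/H) ⇒ Q*² = 2DS/H.
D = Q²H / (2S) = 722² × 15.9 / (2 × 70) = 59,202.97

59,203 units per year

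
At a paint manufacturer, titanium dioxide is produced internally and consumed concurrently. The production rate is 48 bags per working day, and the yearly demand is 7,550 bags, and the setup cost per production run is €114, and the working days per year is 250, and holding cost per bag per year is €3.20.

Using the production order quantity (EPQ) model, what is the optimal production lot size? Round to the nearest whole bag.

1,204 bags

Daily demand d = 7,550/250 = 30.200; p = 48; 1 − d/p = 0.37083
EPQ = √(2DS / (H(1 − d/p)))
    = √(2 × 7,550 × 114 / (3.2 × 0.37083)) ≈ 1,204.42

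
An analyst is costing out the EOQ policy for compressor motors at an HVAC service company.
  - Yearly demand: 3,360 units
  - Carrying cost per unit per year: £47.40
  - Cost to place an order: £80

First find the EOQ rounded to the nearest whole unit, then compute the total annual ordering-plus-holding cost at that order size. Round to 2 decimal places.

£5,048.05

2DS/H = 2·3,360·80/47.4 = 11,341.77
EOQ = √11,341.77 ≈ 106.50 → Q = 106 units
Annual ordering cost = (D/Q)·S = (3,360/106) × 80 = £2,535.85
Annual holding cost  = (Q/2)·H = (106/2) × 47.4 = £2,512.20
Total = £2,535.85 + £2,512.20 = £5,048.05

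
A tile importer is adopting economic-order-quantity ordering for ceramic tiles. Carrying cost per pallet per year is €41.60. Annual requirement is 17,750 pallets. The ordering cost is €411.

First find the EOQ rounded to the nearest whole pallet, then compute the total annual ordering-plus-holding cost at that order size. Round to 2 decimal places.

Q* = √(2·D·S / H) = √(2·17,750·411 / 41.6) = √350,733.2 ≈ 592.23 → Q = 592 pallets
Orders/yr = 17,750/592 = 29.983; ordering cost = 29.983 × €411 = €12,323.06
Average inventory = 592/2 = 296; holding cost = 296 × €41.6 = €12,313.60
Total = €12,323.06 + €12,313.60 = €24,636.66

€24,636.66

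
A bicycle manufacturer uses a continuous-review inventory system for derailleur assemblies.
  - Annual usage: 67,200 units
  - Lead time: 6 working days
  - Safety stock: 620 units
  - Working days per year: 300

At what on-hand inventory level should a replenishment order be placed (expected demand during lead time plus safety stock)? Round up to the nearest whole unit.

1,964 units

Daily demand d = 67,200 / 300 = 224.000 units/day
Demand during lead time = 224.000 × 6 = 1,344.00
Reorder point = 1,344.00 + 620 = 1,964.00 → round up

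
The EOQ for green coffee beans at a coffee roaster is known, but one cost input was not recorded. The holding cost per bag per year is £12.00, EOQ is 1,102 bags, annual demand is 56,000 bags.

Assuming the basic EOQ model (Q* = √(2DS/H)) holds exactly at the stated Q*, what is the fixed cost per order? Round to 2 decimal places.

£130.11

From Q* = √(2DS/H) ⇒ Q*² = 2DS/H.
S = Q²H / (2D) = 1,102² × 12 / (2 × 56,000) = 130.1147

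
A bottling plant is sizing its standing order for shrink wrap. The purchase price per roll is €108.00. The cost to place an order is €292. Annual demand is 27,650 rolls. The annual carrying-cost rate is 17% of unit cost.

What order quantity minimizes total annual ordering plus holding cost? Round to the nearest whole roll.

Holding cost per roll per year: H = 17% × €108 = €18.3600
Q* = √(2·D·S / H) = √(2·27,650·292 / 18.36) = √879,498.9 ≈ 937.82

938 rolls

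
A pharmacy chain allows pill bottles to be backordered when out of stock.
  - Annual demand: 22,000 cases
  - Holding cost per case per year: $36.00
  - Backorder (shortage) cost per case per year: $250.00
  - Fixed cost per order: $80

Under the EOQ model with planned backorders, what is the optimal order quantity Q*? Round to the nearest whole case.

334 cases

Basic EOQ = √(2·22,000·80/36) = 312.694
Backorder adjustment √((H+b)/b) = √((36+250)/250) = 1.0696
Q* = 312.694 × 1.0696 ≈ 334.45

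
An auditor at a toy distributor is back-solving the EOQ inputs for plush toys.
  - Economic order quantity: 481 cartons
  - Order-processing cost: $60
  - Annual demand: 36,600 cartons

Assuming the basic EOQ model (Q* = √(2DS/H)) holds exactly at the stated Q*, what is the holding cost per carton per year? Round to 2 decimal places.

Since Q* = (2DS/H)^½, squaring gives Q*²·H = 2DS.
H = 2DS / Q² = 2 × 36,600 × 60 / 481² = 18.9833

$18.98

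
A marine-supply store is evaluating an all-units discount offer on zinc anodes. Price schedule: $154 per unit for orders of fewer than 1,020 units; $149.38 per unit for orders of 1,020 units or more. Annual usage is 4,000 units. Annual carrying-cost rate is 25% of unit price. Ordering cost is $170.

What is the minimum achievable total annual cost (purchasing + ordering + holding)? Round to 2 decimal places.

$617,232.62

H₁ = 25%×$154 = $38.5000;  H₂ = 25%×$149.38 = $37.3450
EOQ₁ = √(2×4,000×170/38.5000) = 187.95  (< 1,020, feasible at tier 1)
EOQ₂ = √(2×4,000×170/37.3450) = 190.83  (< 1,020 → use Q = 1,020 at tier-2 price)
TC(tier 1 (EOQ₁), Q≈187.9) = $623,236.02
TC(tier 2, Q≈1,020.0) = $617,232.62
Minimum at tier 2: $617,232.62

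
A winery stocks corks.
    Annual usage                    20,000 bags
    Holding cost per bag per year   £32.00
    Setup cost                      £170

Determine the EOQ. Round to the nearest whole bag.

Q* = √(2·D·S / H) = √(2·20,000·170 / 32) = √212,500.0 ≈ 460.98

461 bags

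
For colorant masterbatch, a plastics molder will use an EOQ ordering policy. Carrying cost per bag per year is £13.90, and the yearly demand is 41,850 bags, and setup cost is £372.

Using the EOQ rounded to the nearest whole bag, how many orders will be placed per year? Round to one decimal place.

28.0 orders per year

Q* = √(2·D·S / H) = √(2·41,850·372 / 13.9) = √2,240,028.8 ≈ 1,496.67 → Q = 1,497
Orders per year = D/Q = 41,850 / 1,497 = 27.956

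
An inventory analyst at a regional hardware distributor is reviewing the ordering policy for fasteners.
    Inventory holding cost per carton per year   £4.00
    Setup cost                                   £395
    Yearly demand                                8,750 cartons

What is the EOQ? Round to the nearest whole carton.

1,315 cartons

Q* = √(2·D·S / H) = √(2·8,750·395 / 4) = √1,728,125.0 ≈ 1,314.58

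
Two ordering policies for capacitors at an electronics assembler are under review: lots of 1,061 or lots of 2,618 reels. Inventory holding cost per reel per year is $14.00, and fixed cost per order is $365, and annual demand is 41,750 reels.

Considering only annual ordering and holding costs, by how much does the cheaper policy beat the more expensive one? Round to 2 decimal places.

TC(Q) = (D/Q)S + (Q/2)H
TC(1,061) = (41,750/1,061)×365 + (1,061/2)×14 = $21,789.63
TC(2,618) = (41,750/2,618)×365 + (2,618/2)×14 = $24,146.76
Cheaper: Q = 1,061.  Difference = $2,357.13

$2,357.13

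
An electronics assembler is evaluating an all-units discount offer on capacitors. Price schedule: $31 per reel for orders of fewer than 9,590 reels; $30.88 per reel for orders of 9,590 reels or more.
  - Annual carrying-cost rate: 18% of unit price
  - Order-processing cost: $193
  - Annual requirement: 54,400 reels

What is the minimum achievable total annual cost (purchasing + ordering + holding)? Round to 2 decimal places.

H₁ = 18%×$31 = $5.5800;  H₂ = 18%×$30.88 = $5.5584
EOQ₁ = √(2×54,400×193/5.5800) = 1,939.89  (< 9,590, feasible at tier 1)
EOQ₂ = √(2×54,400×193/5.5584) = 1,943.65  (< 9,590 → use Q = 9,590 at tier-2 price)
TC(tier 1 (EOQ₁), Q≈1,939.9) = $1,697,224.56
TC(tier 2, Q≈9,590.0) = $1,707,619.34
Minimum at tier 1 (EOQ₁): $1,697,224.56

$1,697,224.56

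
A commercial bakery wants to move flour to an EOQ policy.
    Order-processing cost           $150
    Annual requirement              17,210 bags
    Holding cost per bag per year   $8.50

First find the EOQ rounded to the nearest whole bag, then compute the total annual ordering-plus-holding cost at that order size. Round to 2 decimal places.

2DS/H = 2·17,210·150/8.5 = 607,411.76
EOQ = √607,411.76 ≈ 779.37 → Q = 779 bags
Ordering: D/Q × S = 17,210/779 × $150 = $3,313.86
Holding:  Q/2 × H = 779/2 × $8.5 = $3,310.75
Total = $3,313.86 + $3,310.75 = $6,624.61

$6,624.61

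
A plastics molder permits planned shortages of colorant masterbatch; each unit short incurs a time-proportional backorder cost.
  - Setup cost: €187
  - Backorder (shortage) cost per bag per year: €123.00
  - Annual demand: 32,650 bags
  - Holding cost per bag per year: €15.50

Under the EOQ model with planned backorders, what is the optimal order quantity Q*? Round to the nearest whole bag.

Q* = √(2DS/H) · √((H + b)/b)
   = √(2 × 32,650 × 187 / 15.5) · √((15.5 + 123) / 123)
   = 887.588 × 1.0611 ≈ 941.85

942 bags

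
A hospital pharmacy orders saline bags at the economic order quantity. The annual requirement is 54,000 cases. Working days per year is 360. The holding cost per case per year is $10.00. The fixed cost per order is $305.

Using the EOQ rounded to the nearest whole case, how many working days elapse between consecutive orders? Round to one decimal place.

Optimal lot size Q* = (2 × 54,000 × $305 / $10)^½ ≈ 1,814.94 → Q = 1,815 cases
T = Q/D × 360 days = 1,815/54,000 × 360 = 12.100 days

12.1 days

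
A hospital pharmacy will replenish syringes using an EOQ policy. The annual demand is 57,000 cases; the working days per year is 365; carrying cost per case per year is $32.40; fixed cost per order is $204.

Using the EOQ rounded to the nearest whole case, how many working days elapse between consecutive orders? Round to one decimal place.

5.4 days

2DS/H = 2·57,000·204/32.4 = 717,777.78
EOQ = √717,777.78 ≈ 847.22 → Q = 847 cases
Cycle time = (working days × Q)/D = (365 × 847) / 57,000 = 5.424 days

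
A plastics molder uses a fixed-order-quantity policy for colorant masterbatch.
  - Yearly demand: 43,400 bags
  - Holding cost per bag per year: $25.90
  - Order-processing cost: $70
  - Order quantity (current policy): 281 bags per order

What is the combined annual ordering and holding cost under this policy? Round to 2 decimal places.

$14,450.34

Orders/yr = 43,400/281 = 154.448; ordering cost = 154.448 × $70 = $10,811.39
Average inventory = 281/2 = 140.5; holding cost = 140.5 × $25.9 = $3,638.95
Total = $10,811.39 + $3,638.95 = $14,450.34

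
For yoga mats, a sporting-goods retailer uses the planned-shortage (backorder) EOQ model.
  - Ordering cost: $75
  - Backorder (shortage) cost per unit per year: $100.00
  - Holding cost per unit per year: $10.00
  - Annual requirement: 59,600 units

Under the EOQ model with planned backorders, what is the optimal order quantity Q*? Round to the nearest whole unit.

992 units

Q* = √(2DS/H) · √((H + b)/b)
   = √(2 × 59,600 × 75 / 10) · √((10 + 100) / 100)
   = 945.516 × 1.0488 ≈ 991.67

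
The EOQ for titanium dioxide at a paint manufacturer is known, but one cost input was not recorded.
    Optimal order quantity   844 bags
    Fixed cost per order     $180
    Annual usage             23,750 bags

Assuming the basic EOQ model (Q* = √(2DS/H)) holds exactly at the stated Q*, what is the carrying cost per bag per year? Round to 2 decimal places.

$12.00

Since Q* = (2DS/H)^½, squaring gives Q*²·H = 2DS.
H = 2DS / Q² = 2 × 23,750 × 180 / 844² = 12.0028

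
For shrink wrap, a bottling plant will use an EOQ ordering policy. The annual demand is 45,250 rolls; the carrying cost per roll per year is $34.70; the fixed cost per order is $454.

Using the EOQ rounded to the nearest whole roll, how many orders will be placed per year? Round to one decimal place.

2DS/H = 2·45,250·454/34.7 = 1,184,063.40
EOQ = √1,184,063.40 ≈ 1,088.15 → Q = 1,088
N = D/Q = 45,250/1,088 ≈ 41.590 orders/yr

41.6 orders per year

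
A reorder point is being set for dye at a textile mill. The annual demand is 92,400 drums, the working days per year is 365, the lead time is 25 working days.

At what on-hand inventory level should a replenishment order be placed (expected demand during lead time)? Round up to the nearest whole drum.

Daily demand d = 92,400 / 365 = 253.151 drums/day
Demand during lead time = 253.151 × 25 = 6,328.77
Reorder point = 6,328.77 → round up

6,329 drums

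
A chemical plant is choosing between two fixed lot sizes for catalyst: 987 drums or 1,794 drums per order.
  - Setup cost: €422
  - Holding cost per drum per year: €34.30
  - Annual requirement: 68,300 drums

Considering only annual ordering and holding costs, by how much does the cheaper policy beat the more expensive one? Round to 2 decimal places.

€703.93

Annual cost at Q: ordering D·S/Q plus holding Q·H/2.
TC(987) = (68,300/987)×422 + (987/2)×34.3 = €46,129.28
TC(1,794) = (68,300/1,794)×422 + (1,794/2)×34.3 = €46,833.21
|ΔTC| = |€46,129.28 − €46,833.21| = €703.93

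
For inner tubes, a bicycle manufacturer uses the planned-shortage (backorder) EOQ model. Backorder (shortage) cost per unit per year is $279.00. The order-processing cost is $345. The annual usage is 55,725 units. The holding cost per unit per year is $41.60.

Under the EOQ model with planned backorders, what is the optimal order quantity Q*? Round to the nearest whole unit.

1,031 units

Basic EOQ = √(2·55,725·345/41.6) = 961.397
Backorder adjustment √((H+b)/b) = √((41.6+279)/279) = 1.0720
Q* = 961.397 × 1.0720 ≈ 1,030.58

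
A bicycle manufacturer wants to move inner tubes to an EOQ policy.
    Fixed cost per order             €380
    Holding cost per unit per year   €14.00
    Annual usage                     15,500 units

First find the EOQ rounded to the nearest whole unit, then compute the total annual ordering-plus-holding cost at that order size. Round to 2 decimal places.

Optimal lot size Q* = (2 × 15,500 × €380 / €14)^½ ≈ 917.29 → Q = 917 units
Annual ordering cost = (D/Q)·S = (15,500/917) × 380 = €6,423.12
Annual holding cost  = (Q/2)·H = (917/2) × 14 = €6,419.00
Total = €6,423.12 + €6,419.00 = €12,842.12

€12,842.12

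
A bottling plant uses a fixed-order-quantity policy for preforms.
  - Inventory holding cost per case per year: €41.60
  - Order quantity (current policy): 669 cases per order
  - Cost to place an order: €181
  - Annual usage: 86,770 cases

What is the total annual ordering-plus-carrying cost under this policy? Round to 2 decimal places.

Annual ordering cost = (D/Q)·S = (86,770/669) × 181 = €23,475.89
Annual holding cost  = (Q/2)·H = (669/2) × 41.6 = €13,915.20
Total = €23,475.89 + €13,915.20 = €37,391.09

€37,391.09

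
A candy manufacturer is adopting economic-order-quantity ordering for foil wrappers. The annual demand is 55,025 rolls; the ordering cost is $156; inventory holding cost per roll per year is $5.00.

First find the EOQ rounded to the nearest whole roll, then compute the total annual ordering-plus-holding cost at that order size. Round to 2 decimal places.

Optimal lot size Q* = (2 × 55,025 × $156 / $5)^½ ≈ 1,852.99 → Q = 1,853 rolls
Annual ordering cost = (D/Q)·S = (55,025/1,853) × 156 = $4,632.43
Annual holding cost  = (Q/2)·H = (1,853/2) × 5 = $4,632.50
Total = $4,632.43 + $4,632.50 = $9,264.93

$9,264.93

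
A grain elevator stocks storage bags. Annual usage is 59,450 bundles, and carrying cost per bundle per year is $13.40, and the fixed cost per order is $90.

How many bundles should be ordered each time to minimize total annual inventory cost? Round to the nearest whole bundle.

894 bundles

2DS/H = 2·59,450·90/13.4 = 798,582.09
EOQ = √798,582.09 ≈ 893.63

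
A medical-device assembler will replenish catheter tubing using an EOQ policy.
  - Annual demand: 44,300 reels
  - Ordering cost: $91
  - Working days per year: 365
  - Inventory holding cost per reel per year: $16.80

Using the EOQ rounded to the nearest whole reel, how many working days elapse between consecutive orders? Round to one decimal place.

Optimal lot size Q* = (2 × 44,300 × $91 / $16.8)^½ ≈ 692.76 → Q = 693 reels
Days between orders = 365 / (D/Q) = 365 / 63.925 ≈ 5.710

5.7 days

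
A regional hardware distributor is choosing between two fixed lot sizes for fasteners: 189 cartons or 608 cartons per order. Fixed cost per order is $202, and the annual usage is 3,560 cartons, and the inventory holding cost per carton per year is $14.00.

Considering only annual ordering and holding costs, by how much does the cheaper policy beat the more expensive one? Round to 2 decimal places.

Annual cost at Q: ordering D·S/Q plus holding Q·H/2.
TC(189) = (3,560/189)×202 + (189/2)×14 = $5,127.87
TC(608) = (3,560/608)×202 + (608/2)×14 = $5,438.76
|ΔTC| = |$5,127.87 − $5,438.76| = $310.90

$310.90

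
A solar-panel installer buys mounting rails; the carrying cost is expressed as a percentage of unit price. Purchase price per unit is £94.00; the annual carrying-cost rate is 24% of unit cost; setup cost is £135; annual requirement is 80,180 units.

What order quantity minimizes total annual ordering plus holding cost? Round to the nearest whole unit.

H = i·C = 0.24 × £94 = £22.5600 per unit-year
EOQ = √(2DS/H) = √(2 × 80,180 × 135 / 22.56)
    = √(959,601.06) ≈ 979.59

980 units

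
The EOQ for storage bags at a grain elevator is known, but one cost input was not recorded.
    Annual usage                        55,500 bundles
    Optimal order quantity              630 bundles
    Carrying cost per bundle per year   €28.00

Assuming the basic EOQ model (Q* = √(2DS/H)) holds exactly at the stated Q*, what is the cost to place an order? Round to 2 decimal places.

€100.12

EOQ relation: Q² = 2DS/H, so rearrange for the unknown.
S = Q²H / (2D) = 630² × 28 / (2 × 55,500) = 100.1189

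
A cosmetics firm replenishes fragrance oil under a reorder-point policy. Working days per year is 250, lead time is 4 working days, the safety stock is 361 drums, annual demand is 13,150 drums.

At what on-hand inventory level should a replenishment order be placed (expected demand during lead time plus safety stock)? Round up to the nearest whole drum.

572 drums

Daily demand d = 13,150 / 250 = 52.600 drums/day
Demand during lead time = 52.600 × 4 = 210.40
Reorder point = 210.40 + 361 = 571.40 → round up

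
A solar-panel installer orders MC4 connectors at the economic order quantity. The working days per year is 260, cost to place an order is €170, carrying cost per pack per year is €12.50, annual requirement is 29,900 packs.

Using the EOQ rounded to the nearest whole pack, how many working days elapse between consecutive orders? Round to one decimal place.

2DS/H = 2·29,900·170/12.5 = 813,280.00
EOQ = √813,280.00 ≈ 901.82 → Q = 902 packs
Days between orders = 260 / (D/Q) = 260 / 33.149 ≈ 7.843

7.8 days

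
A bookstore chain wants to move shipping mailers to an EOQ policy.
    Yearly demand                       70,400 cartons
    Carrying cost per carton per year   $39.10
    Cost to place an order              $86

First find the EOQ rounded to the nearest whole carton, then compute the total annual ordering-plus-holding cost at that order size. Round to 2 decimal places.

$21,759.01

Optimal lot size Q* = (2 × 70,400 × $86 / $39.1)^½ ≈ 556.50 → Q = 556 cartons
Orders/yr = 70,400/556 = 126.619; ordering cost = 126.619 × $86 = $10,889.21
Average inventory = 556/2 = 278; holding cost = 278 × $39.1 = $10,869.80
Total = $10,889.21 + $10,869.80 = $21,759.01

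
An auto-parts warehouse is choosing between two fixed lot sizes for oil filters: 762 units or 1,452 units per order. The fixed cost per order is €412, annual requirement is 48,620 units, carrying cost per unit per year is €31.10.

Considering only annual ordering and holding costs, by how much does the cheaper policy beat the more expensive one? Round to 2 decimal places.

Annual cost at Q: ordering D·S/Q plus holding Q·H/2.
TC(762) = (48,620/762)×412 + (762/2)×31.1 = €38,137.08
TC(1,452) = (48,620/1,452)×412 + (1,452/2)×31.1 = €36,374.36
Lots of 1,452 are cheaper by €1,762.72.

€1,762.72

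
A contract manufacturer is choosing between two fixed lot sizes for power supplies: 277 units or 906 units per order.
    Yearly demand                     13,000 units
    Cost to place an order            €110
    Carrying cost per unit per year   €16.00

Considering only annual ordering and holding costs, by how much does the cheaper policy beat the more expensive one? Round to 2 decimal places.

€1,447.91

TC(Q) = (D/Q)S + (Q/2)H
TC(277) = (13,000/277)×110 + (277/2)×16 = €7,378.45
TC(906) = (13,000/906)×110 + (906/2)×16 = €8,826.37
Lots of 277 are cheaper by €1,447.91.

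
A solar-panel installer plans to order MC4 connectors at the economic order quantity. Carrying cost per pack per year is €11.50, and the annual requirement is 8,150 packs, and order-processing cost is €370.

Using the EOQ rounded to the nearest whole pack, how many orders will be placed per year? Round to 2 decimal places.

11.26 orders per year

2DS/H = 2·8,150·370/11.5 = 524,434.78
EOQ = √524,434.78 ≈ 724.18 → Q = 724
Orders per year = D/Q = 8,150 / 724 = 11.257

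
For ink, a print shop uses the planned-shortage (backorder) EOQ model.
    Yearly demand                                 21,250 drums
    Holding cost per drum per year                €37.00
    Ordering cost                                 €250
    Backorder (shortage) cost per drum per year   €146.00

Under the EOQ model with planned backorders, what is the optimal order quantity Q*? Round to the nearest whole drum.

600 drums

Basic EOQ = √(2·21,250·250/37) = 535.875
Backorder adjustment √((H+b)/b) = √((37+146)/146) = 1.1196
Q* = 535.875 × 1.1196 ≈ 599.95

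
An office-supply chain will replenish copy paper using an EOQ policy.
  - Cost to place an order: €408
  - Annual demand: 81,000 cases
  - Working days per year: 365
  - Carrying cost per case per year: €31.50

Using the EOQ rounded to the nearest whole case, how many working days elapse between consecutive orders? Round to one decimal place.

2DS/H = 2·81,000·408/31.5 = 2,098,285.71
EOQ = √2,098,285.71 ≈ 1,448.55 → Q = 1,449 cases
Cycle time = (working days × Q)/D = (365 × 1,449) / 81,000 = 6.529 days

6.5 days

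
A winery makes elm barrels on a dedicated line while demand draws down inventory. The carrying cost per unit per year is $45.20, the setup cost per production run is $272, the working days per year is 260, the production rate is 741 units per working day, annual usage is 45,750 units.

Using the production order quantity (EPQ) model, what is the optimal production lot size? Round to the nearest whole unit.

d = 45,750/260 = 175.9615 units/day;  effective holding cost H(1 − d/p) = 45.2·(1 − 175.9615/741) = 34.46658
Q* = √(2DS / H_eff) = √(2·45,750·272 / 34.46658) ≈ 849.76

850 units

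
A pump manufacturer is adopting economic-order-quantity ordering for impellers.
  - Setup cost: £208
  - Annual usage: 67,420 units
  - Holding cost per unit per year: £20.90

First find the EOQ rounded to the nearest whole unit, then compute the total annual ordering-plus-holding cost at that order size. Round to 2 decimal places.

2DS/H = 2·67,420·208/20.9 = 1,341,948.33
EOQ = √1,341,948.33 ≈ 1,158.42 → Q = 1,158 units
Orders/yr = 67,420/1,158 = 58.221; ordering cost = 58.221 × £208 = £12,109.98
Average inventory = 1,158/2 = 579; holding cost = 579 × £20.9 = £12,101.10
Total = £12,109.98 + £12,101.10 = £24,211.08

£24,211.08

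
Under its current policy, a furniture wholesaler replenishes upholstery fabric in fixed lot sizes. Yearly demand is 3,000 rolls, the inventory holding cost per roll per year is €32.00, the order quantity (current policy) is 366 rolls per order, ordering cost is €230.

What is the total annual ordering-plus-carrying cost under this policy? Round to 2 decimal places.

€7,741.25

Orders/yr = 3,000/366 = 8.197; ordering cost = 8.197 × €230 = €1,885.25
Average inventory = 366/2 = 183; holding cost = 183 × €32 = €5,856.00
Total = €1,885.25 + €5,856.00 = €7,741.25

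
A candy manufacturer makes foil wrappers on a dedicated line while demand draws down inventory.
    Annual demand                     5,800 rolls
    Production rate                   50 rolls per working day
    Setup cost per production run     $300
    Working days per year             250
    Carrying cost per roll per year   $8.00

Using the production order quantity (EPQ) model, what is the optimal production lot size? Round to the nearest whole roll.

d = 5,800/250 = 23.2000 rolls/day;  effective holding cost H(1 − d/p) = 8·(1 − 23.2000/50) = 4.28800
Q* = √(2DS / H_eff) = √(2·5,800·300 / 4.28800) ≈ 900.87

901 rolls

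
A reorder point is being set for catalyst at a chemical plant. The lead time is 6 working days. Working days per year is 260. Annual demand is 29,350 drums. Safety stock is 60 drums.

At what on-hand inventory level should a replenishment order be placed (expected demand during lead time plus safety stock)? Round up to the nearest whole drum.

738 drums

Daily demand d = 29,350 / 260 = 112.885 drums/day
Demand during lead time = 112.885 × 6 = 677.31
Reorder point = 677.31 + 60 = 737.31 → round up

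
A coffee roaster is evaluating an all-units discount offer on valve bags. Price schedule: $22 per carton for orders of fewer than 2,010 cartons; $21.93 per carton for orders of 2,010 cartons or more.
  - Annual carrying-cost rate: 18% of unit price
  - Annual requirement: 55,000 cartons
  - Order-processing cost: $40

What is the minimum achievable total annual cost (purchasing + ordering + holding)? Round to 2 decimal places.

H₁ = 18%×$22 = $3.9600;  H₂ = 18%×$21.93 = $3.9474
EOQ₁ = √(2×55,000×40/3.9600) = 1,054.09  (< 2,010, feasible at tier 1)
EOQ₂ = √(2×55,000×40/3.9474) = 1,055.77  (< 2,010 → use Q = 2,010 at tier-2 price)
TC(tier 1 (EOQ₁), Q≈1,054.1) = $1,214,174.21
TC(tier 2, Q≈2,010.0) = $1,211,211.66
Minimum at tier 2: $1,211,211.66

$1,211,211.66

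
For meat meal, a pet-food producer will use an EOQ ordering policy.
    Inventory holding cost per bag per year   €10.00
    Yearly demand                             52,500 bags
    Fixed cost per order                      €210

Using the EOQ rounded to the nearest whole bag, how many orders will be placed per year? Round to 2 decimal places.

EOQ = √(2DS/H) = √(2 × 52,500 × 210 / 10)
    = √(2,205,000.00) ≈ 1,484.92 → Q = 1,485
Orders per year = D/Q = 52,500 / 1,485 = 35.354

35.35 orders per year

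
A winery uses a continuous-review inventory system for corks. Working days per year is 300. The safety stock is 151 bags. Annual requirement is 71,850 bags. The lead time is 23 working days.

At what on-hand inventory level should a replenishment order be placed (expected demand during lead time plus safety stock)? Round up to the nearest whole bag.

Daily demand d = 71,850 / 300 = 239.500 bags/day
Demand during lead time = 239.500 × 23 = 5,508.50
Reorder point = 5,508.50 + 151 = 5,659.50 → round up

5,660 bags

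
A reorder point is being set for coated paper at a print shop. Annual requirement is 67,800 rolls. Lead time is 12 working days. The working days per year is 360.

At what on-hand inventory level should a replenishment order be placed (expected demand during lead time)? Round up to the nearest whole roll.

Daily demand d = 67,800 / 360 = 188.333 rolls/day
Demand during lead time = 188.333 × 12 = 2,260.00
Reorder point = 2,260.00 → round up

2,260 rolls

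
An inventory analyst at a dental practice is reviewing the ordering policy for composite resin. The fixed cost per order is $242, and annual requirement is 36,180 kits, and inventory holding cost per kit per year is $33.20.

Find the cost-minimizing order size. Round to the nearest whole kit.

EOQ = √(2DS/H) = √(2 × 36,180 × 242 / 33.2)
    = √(527,443.37) ≈ 726.25

726 kits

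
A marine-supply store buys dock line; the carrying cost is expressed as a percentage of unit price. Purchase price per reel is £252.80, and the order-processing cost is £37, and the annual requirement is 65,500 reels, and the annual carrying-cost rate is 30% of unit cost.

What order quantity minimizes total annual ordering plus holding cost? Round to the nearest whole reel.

H = i·C = 0.3 × £252.8 = £75.8400 per reel-year
EOQ = √(2DS/H) = √(2 × 65,500 × 37 / 75.84)
    = √(63,910.86) ≈ 252.81

253 reels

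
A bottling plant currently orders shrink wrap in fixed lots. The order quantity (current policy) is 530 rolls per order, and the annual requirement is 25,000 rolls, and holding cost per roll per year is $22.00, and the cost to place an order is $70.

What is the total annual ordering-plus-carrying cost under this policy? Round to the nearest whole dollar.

$9,132

Annual ordering cost = (D/Q)·S = (25,000/530) × 70 = $3,301.89
Annual holding cost  = (Q/2)·H = (530/2) × 22 = $5,830.00
Total = $3,301.89 + $5,830.00 = $9,131.89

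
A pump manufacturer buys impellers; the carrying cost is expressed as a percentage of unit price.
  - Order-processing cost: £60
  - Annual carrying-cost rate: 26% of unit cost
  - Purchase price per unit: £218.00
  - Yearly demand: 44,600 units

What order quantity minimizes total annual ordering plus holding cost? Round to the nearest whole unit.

Carrying cost H = £218 × 26% = £56.6800/unit/yr
Optimal lot size Q* = (2 × 44,600 × £60 / £56.68)^½ ≈ 307.29

307 units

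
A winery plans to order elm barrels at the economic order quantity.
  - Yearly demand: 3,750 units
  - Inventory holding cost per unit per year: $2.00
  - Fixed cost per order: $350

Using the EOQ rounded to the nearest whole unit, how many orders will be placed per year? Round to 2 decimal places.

EOQ = √(2DS/H) = √(2 × 3,750 × 350 / 2)
    = √(1,312,500.00) ≈ 1,145.64 → Q = 1,146
N = D/Q = 3,750/1,146 ≈ 3.272 orders/yr

3.27 orders per year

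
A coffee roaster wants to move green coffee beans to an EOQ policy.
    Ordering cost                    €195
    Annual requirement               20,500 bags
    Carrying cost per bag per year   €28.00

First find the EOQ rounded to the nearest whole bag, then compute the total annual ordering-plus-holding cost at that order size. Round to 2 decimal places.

2DS/H = 2·20,500·195/28 = 285,535.71
EOQ = √285,535.71 ≈ 534.36 → Q = 534 bags
Ordering: D/Q × S = 20,500/534 × €195 = €7,485.96
Holding:  Q/2 × H = 534/2 × €28 = €7,476.00
Total = €7,485.96 + €7,476.00 = €14,961.96

€14,961.96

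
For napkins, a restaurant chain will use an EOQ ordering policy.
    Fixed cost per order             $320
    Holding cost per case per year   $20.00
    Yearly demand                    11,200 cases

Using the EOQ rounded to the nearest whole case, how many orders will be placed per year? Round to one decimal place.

Q* = √(2·D·S / H) = √(2·11,200·320 / 20) = √358,400.0 ≈ 598.67 → Q = 599
N = D/Q = 11,200/599 ≈ 18.698 orders/yr

18.7 orders per year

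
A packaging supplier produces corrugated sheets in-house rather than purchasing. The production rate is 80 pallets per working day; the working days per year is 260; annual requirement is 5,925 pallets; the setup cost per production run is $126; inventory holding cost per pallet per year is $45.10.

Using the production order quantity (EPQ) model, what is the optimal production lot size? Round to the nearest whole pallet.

d = 5,925/260 = 22.7885 pallets/day;  effective holding cost H(1 − d/p) = 45.1·(1 − 22.7885/80) = 32.25300
Q* = √(2DS / H_eff) = √(2·5,925·126 / 32.25300) ≈ 215.16

215 pallets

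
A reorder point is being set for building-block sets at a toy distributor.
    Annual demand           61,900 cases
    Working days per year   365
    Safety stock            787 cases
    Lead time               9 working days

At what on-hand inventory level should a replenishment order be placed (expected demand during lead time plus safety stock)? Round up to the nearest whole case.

2,314 cases

Daily demand d = 61,900 / 365 = 169.589 cases/day
Demand during lead time = 169.589 × 9 = 1,526.30
Reorder point = 1,526.30 + 787 = 2,313.30 → round up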